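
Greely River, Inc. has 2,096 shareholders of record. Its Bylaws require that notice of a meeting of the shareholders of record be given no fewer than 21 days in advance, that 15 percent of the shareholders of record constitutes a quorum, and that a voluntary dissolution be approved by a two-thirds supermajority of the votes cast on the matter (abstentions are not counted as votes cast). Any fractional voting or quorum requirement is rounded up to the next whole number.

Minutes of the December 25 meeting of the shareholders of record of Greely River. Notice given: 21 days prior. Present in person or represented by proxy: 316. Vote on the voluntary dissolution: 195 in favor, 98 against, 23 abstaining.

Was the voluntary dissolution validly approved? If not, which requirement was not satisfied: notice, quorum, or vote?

Notice: 21 days given; 21 required. Satisfied.
Quorum: 15% of 2,096 = 314.40, rounded up to 315; 316 present. Satisfied.
Vote: requires two-thirds of the votes cast (316 − 23 abstaining = 293); 2/3 of 293 = 195.33, rounded up to 196, so 196 needed; 195 in favor. Not satisfied.

Invalid — vote requirement not satisfied.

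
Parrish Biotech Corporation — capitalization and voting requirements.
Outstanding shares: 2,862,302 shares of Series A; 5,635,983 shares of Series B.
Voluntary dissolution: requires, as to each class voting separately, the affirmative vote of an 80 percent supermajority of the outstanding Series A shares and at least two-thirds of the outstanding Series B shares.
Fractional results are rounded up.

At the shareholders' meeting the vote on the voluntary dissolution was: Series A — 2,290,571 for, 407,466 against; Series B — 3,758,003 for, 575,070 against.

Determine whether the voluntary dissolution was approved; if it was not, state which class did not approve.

Approved — every class gave the required vote.

Series A: 4/5 of 2862302 = 2289841.60, rounded up to 2289842; 2,289,842 required, 2,290,571 in favor — approved.
Series B: 2/3 of 5635983 = 3757322; 3,757,322 required, 3,758,003 in favor — approved.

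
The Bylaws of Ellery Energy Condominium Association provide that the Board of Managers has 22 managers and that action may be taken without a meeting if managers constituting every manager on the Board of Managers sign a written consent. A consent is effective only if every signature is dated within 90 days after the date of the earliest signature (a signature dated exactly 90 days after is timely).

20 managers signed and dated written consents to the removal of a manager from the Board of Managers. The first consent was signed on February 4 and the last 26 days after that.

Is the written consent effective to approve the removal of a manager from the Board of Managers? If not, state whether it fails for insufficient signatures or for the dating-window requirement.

Not effective — insufficient signatures.

Signatures required: all of 22 — unanimous means all 22, so 22 needed; 20 signed. Insufficient.
Dating window: the latest signature is 26 days after the earliest; the limit is 90 days. Within the window.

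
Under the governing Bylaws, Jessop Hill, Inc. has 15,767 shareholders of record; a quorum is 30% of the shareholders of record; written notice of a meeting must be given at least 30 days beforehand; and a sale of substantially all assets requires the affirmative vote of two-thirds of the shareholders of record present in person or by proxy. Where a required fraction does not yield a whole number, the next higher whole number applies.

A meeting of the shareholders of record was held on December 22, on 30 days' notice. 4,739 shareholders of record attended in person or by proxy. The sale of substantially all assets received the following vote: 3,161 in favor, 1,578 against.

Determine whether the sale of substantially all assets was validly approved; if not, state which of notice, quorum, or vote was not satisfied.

Notice: 30 days given; 30 required. Satisfied.
Quorum: 30% of 15,767 = 4,730.10, rounded up to 4,731; 4,739 present. Satisfied.
Vote: requires two-thirds of those present (4,739); 2/3 of 4739 = 3159.33, rounded up to 3160, so 3,160 needed; 3,161 in favor. Satisfied.

Valid — all requirements satisfied.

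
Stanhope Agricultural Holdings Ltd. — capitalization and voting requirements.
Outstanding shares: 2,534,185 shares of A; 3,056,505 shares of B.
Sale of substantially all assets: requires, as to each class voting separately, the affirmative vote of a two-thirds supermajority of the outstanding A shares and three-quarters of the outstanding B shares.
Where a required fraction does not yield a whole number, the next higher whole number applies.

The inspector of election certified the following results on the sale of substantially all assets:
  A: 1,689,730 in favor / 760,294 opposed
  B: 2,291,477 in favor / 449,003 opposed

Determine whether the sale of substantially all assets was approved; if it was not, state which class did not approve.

A: 2/3 of 2534185 = 1689456.67, rounded up to 1689457; 1,689,457 required, 1,689,730 in favor — approved.
B: 3/4 of 3056505 = 2292378.75, rounded up to 2292379; 2,292,379 required, 2,291,477 in favor — not approved.

Not approved — the B shares did not give the required vote.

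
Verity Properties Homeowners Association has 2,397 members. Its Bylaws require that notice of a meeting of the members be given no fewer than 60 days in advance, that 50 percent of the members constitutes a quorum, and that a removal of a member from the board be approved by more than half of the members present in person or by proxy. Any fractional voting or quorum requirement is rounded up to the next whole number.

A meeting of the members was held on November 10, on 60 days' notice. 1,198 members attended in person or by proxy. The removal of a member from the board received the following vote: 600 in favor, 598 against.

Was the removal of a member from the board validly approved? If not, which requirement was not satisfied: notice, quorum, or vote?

Invalid — quorum requirement not satisfied.

Notice: 60 days given; 60 required. Satisfied.
Quorum: 50% of 2,397 = 1,198.50, rounded up to 1,199; 1,198 present. Not satisfied.
Vote: requires a majority of those present (1,198); a majority of 1198 is 600, so 600 needed; 600 in favor. Satisfied.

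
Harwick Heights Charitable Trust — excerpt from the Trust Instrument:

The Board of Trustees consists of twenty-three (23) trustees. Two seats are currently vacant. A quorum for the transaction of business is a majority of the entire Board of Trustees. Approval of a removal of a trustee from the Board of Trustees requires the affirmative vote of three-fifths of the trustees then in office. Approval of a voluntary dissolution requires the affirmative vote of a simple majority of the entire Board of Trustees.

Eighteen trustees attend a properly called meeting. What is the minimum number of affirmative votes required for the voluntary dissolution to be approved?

The voluntary dissolution requires a majority of the entire Board of Trustees (23).
A majority of 23 is 12.

12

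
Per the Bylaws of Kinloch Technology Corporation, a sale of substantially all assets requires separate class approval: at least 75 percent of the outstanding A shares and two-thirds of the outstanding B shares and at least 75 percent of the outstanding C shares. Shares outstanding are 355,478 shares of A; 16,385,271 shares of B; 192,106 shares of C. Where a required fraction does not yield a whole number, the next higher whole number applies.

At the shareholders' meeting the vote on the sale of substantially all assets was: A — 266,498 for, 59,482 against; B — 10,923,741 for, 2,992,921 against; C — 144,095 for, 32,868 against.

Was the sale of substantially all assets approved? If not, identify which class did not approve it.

Not approved — the A shares did not give the required vote.

A: 3/4 of 355478 = 266608.50, rounded up to 266609; 266,609 required, 266,498 in favor — not approved.
B: 2/3 of 16385271 = 10923514; 10,923,514 required, 10,923,741 in favor — approved.
C: 3/4 of 192106 = 144079.50, rounded up to 144080; 144,080 required, 144,095 in favor — approved.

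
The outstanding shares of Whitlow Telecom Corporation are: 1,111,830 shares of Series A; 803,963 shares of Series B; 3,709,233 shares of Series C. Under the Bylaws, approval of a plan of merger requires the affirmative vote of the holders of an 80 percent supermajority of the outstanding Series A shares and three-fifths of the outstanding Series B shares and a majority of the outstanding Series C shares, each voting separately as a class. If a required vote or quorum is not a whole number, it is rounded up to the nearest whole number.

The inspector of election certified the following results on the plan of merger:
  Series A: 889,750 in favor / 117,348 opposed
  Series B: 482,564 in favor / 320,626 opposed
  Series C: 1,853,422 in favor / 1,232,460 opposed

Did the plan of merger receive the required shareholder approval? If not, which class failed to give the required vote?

Series A: 4/5 of 1111830 = 889464; 889,464 required, 889,750 in favor — approved.
Series B: 3/5 of 803963 = 482377.80, rounded up to 482378; 482,378 required, 482,564 in favor — approved.
Series C: a majority of 3709233 is 1854617; 1,854,617 required, 1,853,422 in favor — not approved.

Not approved — the Series C shares did not give the required vote.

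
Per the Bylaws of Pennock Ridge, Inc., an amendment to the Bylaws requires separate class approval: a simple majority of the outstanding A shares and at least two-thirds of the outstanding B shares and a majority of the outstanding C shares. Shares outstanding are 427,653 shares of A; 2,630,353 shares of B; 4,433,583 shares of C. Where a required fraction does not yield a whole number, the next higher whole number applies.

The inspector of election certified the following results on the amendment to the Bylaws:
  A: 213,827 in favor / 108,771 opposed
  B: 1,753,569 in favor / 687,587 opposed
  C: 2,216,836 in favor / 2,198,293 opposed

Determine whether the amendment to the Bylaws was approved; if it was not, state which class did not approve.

A: a majority of 427653 is 213827; 213,827 required, 213,827 in favor — approved.
B: 2/3 of 2630353 = 1753568.67, rounded up to 1753569; 1,753,569 required, 1,753,569 in favor — approved.
C: a majority of 4433583 is 2216792; 2,216,792 required, 2,216,836 in favor — approved.

Approved — every class gave the required vote.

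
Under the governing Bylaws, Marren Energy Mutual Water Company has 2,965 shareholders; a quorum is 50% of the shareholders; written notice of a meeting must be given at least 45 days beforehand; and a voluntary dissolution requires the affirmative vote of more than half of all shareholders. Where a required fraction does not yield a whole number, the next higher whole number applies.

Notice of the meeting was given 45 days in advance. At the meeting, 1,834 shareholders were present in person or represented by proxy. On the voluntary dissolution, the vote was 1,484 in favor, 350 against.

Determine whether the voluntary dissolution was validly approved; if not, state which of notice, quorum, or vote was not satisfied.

Valid — all requirements satisfied.

Notice: 45 days given; 45 required. Satisfied.
Quorum: 50% of 2,965 = 1,482.50, rounded up to 1,483; 1,834 present. Satisfied.
Vote: requires a majority of all shareholders (2,965); a majority of 2965 is 1483, so 1,483 needed; 1,484 in favor. Satisfied.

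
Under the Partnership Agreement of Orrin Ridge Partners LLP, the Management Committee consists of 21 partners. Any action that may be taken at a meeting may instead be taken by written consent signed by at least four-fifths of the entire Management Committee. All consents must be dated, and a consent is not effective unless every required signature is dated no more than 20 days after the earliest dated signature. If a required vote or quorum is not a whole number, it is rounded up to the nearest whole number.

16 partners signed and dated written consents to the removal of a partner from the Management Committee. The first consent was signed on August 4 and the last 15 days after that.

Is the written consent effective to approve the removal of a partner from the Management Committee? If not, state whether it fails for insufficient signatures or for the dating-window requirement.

Not effective — insufficient signatures.

Signatures required: at least four-fifths of 21 — 4/5 of 21 = 16.80, rounded up to 17, so 17 needed; 16 signed. Insufficient.
Dating window: the latest signature is 15 days after the earliest; the limit is 20 days. Within the window.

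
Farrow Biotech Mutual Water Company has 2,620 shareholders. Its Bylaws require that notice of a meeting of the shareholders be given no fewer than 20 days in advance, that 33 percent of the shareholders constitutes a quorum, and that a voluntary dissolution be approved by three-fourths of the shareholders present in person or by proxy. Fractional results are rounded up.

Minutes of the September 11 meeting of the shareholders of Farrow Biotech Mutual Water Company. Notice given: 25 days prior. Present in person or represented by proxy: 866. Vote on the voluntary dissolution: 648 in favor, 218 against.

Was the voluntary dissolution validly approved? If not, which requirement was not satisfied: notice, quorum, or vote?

Notice: 25 days given; 20 required. Satisfied.
Quorum: 33% of 2,620 = 864.60, rounded up to 865; 866 present. Satisfied.
Vote: requires three-fourths of those present (866); 3/4 of 866 = 649.50, rounded up to 650, so 650 needed; 648 in favor. Not satisfied.

Invalid — vote requirement not satisfied.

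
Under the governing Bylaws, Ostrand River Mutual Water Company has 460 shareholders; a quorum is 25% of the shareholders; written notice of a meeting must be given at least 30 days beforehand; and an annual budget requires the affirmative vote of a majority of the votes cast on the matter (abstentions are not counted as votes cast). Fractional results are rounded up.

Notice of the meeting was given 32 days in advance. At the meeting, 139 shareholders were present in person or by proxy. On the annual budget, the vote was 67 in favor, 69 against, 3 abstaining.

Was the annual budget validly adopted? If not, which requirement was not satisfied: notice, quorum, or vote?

Invalid — vote requirement not satisfied.

Notice: 32 days given; 30 required. Satisfied.
Quorum: 25% of 460 = 115; 139 present. Satisfied.
Vote: requires a majority of the votes cast (139 − 3 abstaining = 136); a majority of 136 is 69, so 69 needed; 67 in favor. Not satisfied.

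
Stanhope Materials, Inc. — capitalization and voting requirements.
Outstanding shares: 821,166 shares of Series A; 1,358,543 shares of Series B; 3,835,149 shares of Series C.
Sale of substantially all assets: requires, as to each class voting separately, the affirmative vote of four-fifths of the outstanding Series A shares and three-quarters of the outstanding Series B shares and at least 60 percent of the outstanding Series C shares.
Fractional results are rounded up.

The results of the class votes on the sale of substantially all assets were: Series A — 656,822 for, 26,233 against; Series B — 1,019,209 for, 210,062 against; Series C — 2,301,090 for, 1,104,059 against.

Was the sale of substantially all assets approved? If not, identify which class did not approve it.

Not approved — the Series A shares did not give the required vote.

Series A: 4/5 of 821166 = 656932.80, rounded up to 656933; 656,933 required, 656,822 in favor — not approved.
Series B: 3/4 of 1358543 = 1018907.25, rounded up to 1018908; 1,018,908 required, 1,019,209 in favor — approved.
Series C: 3/5 of 3835149 = 2301089.40, rounded up to 2301090; 2,301,090 required, 2,301,090 in favor — approved.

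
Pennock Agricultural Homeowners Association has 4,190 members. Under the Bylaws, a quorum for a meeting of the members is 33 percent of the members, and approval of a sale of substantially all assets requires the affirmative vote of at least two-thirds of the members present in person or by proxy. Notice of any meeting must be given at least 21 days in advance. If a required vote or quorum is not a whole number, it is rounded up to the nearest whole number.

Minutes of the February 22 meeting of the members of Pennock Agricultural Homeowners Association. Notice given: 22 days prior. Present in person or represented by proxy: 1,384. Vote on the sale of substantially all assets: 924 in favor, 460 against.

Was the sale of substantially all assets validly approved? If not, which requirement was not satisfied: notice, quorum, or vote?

Valid — all requirements satisfied.

Notice: 22 days given; 21 required. Satisfied.
Quorum: 33% of 4,190 = 1,382.70, rounded up to 1,383; 1,384 present. Satisfied.
Vote: requires two-thirds of those present (1,384); 2/3 of 1384 = 922.67, rounded up to 923, so 923 needed; 924 in favor. Satisfied.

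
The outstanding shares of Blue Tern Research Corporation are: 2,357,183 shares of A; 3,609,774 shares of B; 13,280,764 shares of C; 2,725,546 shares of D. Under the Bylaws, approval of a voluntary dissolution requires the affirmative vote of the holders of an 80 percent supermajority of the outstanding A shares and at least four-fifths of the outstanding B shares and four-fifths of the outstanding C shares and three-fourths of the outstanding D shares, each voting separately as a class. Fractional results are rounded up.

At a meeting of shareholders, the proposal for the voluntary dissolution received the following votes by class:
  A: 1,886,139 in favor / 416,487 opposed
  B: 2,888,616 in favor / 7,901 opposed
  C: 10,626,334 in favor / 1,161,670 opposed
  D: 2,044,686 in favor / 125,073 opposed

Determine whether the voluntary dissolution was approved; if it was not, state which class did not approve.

Approved — every class gave the required vote.

A: 4/5 of 2357183 = 1885746.40, rounded up to 1885747; 1,885,747 required, 1,886,139 in favor — approved.
B: 4/5 of 3609774 = 2887819.20, rounded up to 2887820; 2,887,820 required, 2,888,616 in favor — approved.
C: 4/5 of 13280764 = 10624611.20, rounded up to 10624612; 10,624,612 required, 10,626,334 in favor — approved.
D: 3/4 of 2725546 = 2044159.50, rounded up to 2044160; 2,044,160 required, 2,044,686 in favor — approved.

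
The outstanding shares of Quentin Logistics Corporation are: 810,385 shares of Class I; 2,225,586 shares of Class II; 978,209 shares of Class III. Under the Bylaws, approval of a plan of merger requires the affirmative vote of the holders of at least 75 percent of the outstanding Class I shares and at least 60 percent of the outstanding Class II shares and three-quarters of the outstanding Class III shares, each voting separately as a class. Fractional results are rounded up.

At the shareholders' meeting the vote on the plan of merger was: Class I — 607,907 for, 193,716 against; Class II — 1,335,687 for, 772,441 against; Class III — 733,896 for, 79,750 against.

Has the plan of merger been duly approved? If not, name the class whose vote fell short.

Approved — every class gave the required vote.

Class I: 3/4 of 810385 = 607788.75, rounded up to 607789; 607,789 required, 607,907 in favor — approved.
Class II: 3/5 of 2225586 = 1335351.60, rounded up to 1335352; 1,335,352 required, 1,335,687 in favor — approved.
Class III: 3/4 of 978209 = 733656.75, rounded up to 733657; 733,657 required, 733,896 in favor — approved.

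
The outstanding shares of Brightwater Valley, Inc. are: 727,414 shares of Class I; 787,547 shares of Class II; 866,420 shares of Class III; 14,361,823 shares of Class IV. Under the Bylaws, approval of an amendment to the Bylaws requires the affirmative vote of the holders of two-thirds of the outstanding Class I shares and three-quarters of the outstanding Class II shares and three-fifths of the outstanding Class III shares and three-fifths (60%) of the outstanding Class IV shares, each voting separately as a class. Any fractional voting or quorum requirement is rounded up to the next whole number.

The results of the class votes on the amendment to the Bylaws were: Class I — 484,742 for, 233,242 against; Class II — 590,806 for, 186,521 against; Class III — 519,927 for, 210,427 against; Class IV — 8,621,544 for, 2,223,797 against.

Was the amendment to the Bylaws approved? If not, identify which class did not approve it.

Class I: 2/3 of 727414 = 484942.67, rounded up to 484943; 484,943 required, 484,742 in favor — not approved.
Class II: 3/4 of 787547 = 590660.25, rounded up to 590661; 590,661 required, 590,806 in favor — approved.
Class III: 3/5 of 866420 = 519852; 519,852 required, 519,927 in favor — approved.
Class IV: 3/5 of 14361823 = 8617093.80, rounded up to 8617094; 8,617,094 required, 8,621,544 in favor — approved.

Not approved — the Class I shares did not give the required vote.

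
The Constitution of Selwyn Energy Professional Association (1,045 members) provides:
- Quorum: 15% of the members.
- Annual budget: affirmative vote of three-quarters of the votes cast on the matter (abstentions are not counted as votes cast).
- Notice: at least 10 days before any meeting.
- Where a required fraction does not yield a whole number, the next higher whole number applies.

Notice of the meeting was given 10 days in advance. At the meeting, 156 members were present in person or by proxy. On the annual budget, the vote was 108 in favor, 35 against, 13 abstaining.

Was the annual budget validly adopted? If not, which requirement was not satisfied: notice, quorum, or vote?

Invalid — quorum requirement not satisfied.

Notice: 10 days given; 10 required. Satisfied.
Quorum: 15% of 1,045 = 156.75, rounded up to 157; 156 present. Not satisfied.
Vote: requires three-fourths of the votes cast (156 − 13 abstaining = 143); 3/4 of 143 = 107.25, rounded up to 108, so 108 needed; 108 in favor. Satisfied.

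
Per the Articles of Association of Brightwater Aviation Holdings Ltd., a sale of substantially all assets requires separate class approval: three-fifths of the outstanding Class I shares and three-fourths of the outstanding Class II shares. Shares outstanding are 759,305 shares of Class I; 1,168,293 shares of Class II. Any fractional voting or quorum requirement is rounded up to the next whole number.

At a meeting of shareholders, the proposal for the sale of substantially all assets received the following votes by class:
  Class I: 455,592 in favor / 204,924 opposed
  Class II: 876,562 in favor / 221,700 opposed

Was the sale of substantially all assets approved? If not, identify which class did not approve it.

Class I: 3/5 of 759305 = 455583; 455,583 required, 455,592 in favor — approved.
Class II: 3/4 of 1168293 = 876219.75, rounded up to 876220; 876,220 required, 876,562 in favor — approved.

Approved — every class gave the required vote.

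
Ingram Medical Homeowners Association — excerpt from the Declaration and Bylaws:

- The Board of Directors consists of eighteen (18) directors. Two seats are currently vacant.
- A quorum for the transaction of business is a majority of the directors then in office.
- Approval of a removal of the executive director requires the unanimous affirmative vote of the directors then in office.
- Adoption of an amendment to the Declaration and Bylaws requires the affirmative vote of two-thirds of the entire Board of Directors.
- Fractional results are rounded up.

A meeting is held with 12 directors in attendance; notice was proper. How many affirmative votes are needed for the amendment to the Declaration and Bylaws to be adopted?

12

The amendment to the Declaration and Bylaws requires two-thirds of the entire Board of Directors (18).
2/3 of 18 = 12.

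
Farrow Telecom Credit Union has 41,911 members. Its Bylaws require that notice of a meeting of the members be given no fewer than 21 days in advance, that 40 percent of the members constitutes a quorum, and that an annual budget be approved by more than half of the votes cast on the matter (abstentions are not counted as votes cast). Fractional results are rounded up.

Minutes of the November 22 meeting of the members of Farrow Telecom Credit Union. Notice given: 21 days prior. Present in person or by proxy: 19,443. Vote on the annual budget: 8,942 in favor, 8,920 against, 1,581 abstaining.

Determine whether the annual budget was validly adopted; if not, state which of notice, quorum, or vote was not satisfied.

Valid — all requirements satisfied.

Notice: 21 days given; 21 required. Satisfied.
Quorum: 40% of 41,911 = 16,764.40, rounded up to 16,765; 19,443 present. Satisfied.
Vote: requires a majority of the votes cast (19,443 − 1,581 abstaining = 17,862); a majority of 17862 is 8932, so 8,932 needed; 8,942 in favor. Satisfied.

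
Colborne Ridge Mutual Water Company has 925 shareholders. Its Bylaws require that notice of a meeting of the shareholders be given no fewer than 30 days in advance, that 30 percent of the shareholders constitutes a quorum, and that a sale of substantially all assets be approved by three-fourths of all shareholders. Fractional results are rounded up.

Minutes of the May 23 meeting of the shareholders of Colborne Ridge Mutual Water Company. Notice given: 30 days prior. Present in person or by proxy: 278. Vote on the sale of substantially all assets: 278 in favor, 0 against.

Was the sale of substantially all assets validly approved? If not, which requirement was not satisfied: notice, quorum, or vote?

Notice: 30 days given; 30 required. Satisfied.
Quorum: 30% of 925 = 277.50, rounded up to 278; 278 present. Satisfied.
Vote: requires three-fourths of all shareholders (925); 3/4 of 925 = 693.75, rounded up to 694, so 694 needed; 278 in favor. Not satisfied.

Invalid — vote requirement not satisfied.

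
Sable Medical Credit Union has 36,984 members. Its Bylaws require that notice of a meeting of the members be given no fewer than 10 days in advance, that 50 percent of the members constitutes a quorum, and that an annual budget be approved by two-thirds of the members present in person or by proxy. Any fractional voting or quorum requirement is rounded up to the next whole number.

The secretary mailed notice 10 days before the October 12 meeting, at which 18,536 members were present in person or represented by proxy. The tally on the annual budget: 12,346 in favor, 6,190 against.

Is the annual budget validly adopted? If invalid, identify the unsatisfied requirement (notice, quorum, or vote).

Notice: 10 days given; 10 required. Satisfied.
Quorum: 50% of 36,984 = 18,492; 18,536 present. Satisfied.
Vote: requires two-thirds of those present (18,536); 2/3 of 18536 = 12357.33, rounded up to 12358, so 12,358 needed; 12,346 in favor. Not satisfied.

Invalid — vote requirement not satisfied.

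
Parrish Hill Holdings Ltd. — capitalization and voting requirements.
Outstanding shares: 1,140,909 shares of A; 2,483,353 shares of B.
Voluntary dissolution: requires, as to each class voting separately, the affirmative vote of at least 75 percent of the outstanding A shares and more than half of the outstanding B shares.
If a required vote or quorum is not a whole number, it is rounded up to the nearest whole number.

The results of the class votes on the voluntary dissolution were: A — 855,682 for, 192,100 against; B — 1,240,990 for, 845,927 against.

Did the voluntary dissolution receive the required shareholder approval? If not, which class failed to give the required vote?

Not approved — the B shares did not give the required vote.

A: 3/4 of 1140909 = 855681.75, rounded up to 855682; 855,682 required, 855,682 in favor — approved.
B: a majority of 2483353 is 1241677; 1,241,677 required, 1,240,990 in favor — not approved.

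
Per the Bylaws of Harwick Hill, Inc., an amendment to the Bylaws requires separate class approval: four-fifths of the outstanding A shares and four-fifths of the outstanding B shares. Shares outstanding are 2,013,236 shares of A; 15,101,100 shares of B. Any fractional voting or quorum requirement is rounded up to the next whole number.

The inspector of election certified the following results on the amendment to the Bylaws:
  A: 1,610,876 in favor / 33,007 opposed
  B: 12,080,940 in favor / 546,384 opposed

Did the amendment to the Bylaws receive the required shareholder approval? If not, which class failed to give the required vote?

Approved — every class gave the required vote.

A: 4/5 of 2013236 = 1610588.80, rounded up to 1610589; 1,610,589 required, 1,610,876 in favor — approved.
B: 4/5 of 15101100 = 12080880; 12,080,880 required, 12,080,940 in favor — approved.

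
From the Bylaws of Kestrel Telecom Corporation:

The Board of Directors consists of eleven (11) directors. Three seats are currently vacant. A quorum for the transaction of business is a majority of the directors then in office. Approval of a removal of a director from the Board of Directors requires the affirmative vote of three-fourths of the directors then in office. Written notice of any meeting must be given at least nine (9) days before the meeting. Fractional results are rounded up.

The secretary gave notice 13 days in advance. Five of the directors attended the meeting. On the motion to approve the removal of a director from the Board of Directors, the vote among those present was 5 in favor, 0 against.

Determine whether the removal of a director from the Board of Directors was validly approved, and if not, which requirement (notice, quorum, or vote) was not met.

Invalid — vote requirement not satisfied.

Notice: 13 days given; 9 required (13 ≥ 9). Satisfied.
Quorum: 5 present; quorum is 5. Satisfied.
Vote: the removal of a director from the Board of Directors requires three-fourths of the directors then in office (8). 3/4 of 8 = 6, so 6 affirmative votes are needed; 5 voted in favor. Not satisfied.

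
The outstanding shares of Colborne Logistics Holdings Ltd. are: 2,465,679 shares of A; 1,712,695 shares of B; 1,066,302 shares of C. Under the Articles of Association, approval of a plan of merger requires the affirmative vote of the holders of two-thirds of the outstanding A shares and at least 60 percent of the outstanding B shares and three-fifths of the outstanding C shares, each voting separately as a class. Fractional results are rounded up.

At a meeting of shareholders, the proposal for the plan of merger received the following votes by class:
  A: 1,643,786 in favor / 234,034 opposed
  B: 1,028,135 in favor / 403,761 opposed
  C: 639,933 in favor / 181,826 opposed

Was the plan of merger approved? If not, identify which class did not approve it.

Approved — every class gave the required vote.

A: 2/3 of 2465679 = 1643786; 1,643,786 required, 1,643,786 in favor — approved.
B: 3/5 of 1712695 = 1027617; 1,027,617 required, 1,028,135 in favor — approved.
C: 3/5 of 1066302 = 639781.20, rounded up to 639782; 639,782 required, 639,933 in favor — approved.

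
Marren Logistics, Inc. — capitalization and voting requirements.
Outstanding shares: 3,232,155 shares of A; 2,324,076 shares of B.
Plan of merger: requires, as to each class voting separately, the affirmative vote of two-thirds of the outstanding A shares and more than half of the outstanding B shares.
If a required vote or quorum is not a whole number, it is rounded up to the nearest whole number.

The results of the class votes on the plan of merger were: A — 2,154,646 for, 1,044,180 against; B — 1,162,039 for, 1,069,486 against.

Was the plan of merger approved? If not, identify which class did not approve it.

Not approved — the A shares did not give the required vote.

A: 2/3 of 3232155 = 2154770; 2,154,770 required, 2,154,646 in favor — not approved.
B: a majority of 2324076 is 1162039; 1,162,039 required, 1,162,039 in favor — approved.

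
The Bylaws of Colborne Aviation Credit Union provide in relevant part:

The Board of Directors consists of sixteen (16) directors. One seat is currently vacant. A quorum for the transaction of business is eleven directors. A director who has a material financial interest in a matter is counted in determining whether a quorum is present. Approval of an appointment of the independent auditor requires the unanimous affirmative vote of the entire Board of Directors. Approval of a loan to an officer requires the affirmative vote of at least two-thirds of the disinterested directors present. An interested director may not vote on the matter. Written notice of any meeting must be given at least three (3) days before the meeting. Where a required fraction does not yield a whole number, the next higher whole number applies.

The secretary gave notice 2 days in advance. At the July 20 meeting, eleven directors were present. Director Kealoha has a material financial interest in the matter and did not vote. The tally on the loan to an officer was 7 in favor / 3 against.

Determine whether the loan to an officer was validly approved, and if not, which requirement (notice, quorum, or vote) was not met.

Invalid — notice requirement not satisfied.

Notice: 2 days given; 3 required (2 < 3). Not satisfied.
Quorum: 11 present (interested directors count toward quorum); quorum is 11. Satisfied.
Vote: the loan to an officer requires two-thirds of the disinterested directors present (11 − 1 = 10). 2/3 of 10 = 6.67, rounded up to 7, so 7 affirmative votes are needed; 7 voted in favor. Satisfied.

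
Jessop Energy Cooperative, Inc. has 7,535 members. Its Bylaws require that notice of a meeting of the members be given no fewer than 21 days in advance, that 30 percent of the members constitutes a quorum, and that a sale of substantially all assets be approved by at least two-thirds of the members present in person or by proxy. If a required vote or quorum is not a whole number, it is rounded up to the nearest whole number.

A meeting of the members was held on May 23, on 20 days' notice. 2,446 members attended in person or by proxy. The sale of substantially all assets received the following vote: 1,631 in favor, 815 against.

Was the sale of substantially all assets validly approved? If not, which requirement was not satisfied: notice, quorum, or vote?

Invalid — notice requirement not satisfied.

Notice: 20 days given; 21 required. Not satisfied.
Quorum: 30% of 7,535 = 2,260.50, rounded up to 2,261; 2,446 present. Satisfied.
Vote: requires two-thirds of those present (2,446); 2/3 of 2446 = 1630.67, rounded up to 1631, so 1,631 needed; 1,631 in favor. Satisfied.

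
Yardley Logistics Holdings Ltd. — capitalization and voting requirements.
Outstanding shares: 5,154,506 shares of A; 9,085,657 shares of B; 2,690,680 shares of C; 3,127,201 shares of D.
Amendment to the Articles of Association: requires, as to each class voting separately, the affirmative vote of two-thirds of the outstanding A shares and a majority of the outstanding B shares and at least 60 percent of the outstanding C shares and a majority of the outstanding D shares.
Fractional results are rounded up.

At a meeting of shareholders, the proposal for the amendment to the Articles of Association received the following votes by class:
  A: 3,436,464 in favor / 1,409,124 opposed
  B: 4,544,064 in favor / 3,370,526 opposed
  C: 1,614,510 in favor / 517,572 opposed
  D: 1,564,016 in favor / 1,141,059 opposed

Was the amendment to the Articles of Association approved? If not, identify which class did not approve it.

Approved — every class gave the required vote.

A: 2/3 of 5154506 = 3436337.33, rounded up to 3436338; 3,436,338 required, 3,436,464 in favor — approved.
B: a majority of 9085657 is 4542829; 4,542,829 required, 4,544,064 in favor — approved.
C: 3/5 of 2690680 = 1614408; 1,614,408 required, 1,614,510 in favor — approved.
D: a majority of 3127201 is 1563601; 1,563,601 required, 1,564,016 in favor — approved.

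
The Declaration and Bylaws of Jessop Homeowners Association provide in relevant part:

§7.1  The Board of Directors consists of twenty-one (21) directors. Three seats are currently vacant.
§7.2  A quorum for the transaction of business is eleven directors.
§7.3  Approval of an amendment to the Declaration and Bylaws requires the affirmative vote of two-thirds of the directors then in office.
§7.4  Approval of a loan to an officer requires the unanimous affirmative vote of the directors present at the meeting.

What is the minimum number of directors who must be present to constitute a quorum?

11

The quorum is fixed at 11.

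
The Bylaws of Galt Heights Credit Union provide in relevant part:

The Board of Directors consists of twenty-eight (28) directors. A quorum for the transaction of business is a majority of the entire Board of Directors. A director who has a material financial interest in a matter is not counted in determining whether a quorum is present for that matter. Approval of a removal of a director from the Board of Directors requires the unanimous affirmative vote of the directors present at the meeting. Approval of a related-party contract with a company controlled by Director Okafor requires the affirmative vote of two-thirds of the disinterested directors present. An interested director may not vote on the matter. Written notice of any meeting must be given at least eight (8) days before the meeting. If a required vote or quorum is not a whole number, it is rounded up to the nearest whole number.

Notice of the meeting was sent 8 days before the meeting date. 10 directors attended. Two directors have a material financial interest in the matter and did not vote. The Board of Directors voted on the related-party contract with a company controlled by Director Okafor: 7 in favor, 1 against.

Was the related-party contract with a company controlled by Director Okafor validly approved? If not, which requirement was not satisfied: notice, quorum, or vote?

Invalid — quorum requirement not satisfied.

Notice: 8 days given; 8 required (8 ≥ 8). Satisfied.
Quorum: 10 present, but the 2 interested directors do not count, leaving 8. Quorum is 15. Not satisfied.
Vote: the related-party contract with a company controlled by Director Okafor requires two-thirds of the disinterested directors present (10 − 2 = 8). 2/3 of 8 = 5.33, rounded up to 6, so 6 affirmative votes are needed; 7 voted in favor. Satisfied. (Moot — without a quorum no business can be validly transacted.)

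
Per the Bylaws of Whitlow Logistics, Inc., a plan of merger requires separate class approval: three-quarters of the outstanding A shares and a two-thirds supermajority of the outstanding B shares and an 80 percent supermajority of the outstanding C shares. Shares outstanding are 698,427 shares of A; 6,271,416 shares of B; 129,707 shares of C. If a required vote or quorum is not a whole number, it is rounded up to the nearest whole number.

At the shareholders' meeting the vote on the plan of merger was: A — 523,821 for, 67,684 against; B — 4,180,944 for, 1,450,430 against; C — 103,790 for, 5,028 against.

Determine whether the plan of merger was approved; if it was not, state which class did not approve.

Approved — every class gave the required vote.

A: 3/4 of 698427 = 523820.25, rounded up to 523821; 523,821 required, 523,821 in favor — approved.
B: 2/3 of 6271416 = 4180944; 4,180,944 required, 4,180,944 in favor — approved.
C: 4/5 of 129707 = 103765.60, rounded up to 103766; 103,766 required, 103,790 in favor — approved.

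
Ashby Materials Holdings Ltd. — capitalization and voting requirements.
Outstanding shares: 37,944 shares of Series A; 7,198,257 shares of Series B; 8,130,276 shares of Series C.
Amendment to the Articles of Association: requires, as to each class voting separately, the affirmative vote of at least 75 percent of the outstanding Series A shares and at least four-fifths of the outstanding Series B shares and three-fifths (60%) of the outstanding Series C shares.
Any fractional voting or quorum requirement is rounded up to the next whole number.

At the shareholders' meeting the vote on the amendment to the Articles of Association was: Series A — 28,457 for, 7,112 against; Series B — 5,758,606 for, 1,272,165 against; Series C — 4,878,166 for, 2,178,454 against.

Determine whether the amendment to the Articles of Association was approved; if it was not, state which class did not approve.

Series A: 3/4 of 37944 = 28458; 28,458 required, 28,457 in favor — not approved.
Series B: 4/5 of 7198257 = 5758605.60, rounded up to 5758606; 5,758,606 required, 5,758,606 in favor — approved.
Series C: 3/5 of 8130276 = 4878165.60, rounded up to 4878166; 4,878,166 required, 4,878,166 in favor — approved.

Not approved — the Series A shares did not give the required vote.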